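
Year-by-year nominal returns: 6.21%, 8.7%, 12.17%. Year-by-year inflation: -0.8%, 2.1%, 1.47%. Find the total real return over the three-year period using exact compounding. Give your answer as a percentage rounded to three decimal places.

26.008%

Compound the nominal returns: 1.0621 × 1.0870 × 1.1217 = 1.295006.
Compound inflation: 0.9920 × 1.0210 × 1.0147 = 1.027721.
Deflate: 1.295006 / 1.027721 = 1.260076.
Total real return = 1.260076 − 1 → 26.008%.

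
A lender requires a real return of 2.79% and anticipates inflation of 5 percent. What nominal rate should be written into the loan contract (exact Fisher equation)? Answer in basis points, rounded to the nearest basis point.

793 basis points

(1 + i) = (1 + r)(1 + π) = 1.02790 × 1.05000 = 1.079295
i = 1.079295 − 1, so the required nominal rate is 793 basis points.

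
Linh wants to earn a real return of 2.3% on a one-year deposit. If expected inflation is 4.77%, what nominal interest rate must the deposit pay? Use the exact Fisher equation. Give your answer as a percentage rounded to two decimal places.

7.18%

(1 + i) = (1 + r)(1 + π) = 1.02300 × 1.04770 = 1.0717971
i = 1.0717971 − 1, so the required nominal rate is 7.18%.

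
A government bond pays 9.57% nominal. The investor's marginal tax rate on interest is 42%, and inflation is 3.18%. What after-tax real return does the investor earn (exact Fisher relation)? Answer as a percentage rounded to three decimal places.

After-tax nominal return = 9.57% × (1 − 0.42) = 5.5506%.
1 + r = 1.055506 / 1.03180 = 1.0229754
After-tax real rate = 1.0229754 − 1 → 2.298%.

2.298%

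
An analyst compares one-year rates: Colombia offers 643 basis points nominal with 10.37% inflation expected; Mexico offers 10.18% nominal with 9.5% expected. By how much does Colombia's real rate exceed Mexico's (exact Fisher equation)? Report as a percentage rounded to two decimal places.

Colombia: (1 + 0.0643)/(1 + 0.1037) − 1 = -3.5698%
Mexico: (1 + 0.1018)/(1 + 0.0950) − 1 = 0.6210%
Differential = -3.5698% − 0.6210% = -4.1908% → -4.19%.

-4.19%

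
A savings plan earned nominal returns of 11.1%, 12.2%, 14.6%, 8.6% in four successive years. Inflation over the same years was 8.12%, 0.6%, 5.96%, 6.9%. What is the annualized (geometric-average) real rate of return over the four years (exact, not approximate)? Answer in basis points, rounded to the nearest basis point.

Compound the nominal returns: 1.1110 × 1.1220 × 1.1460 × 1.0860 = 1.55139133.
Compound inflation: 1.0812 × 1.0060 × 1.0596 × 1.0690 = 1.23203678.
Deflate: 1.55139133 / 1.23203678 = 1.25920861.
Annualized real rate = 1.25920861^(1/4) − 1 = 5.9313% → 593 basis points.

593 basis points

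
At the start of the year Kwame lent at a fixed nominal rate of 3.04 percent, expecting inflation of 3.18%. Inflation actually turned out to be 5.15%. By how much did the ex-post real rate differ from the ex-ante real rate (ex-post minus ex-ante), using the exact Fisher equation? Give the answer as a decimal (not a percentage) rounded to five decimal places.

-0.01871

Ex-ante: (1 + 0.0304)/(1 + 0.0318) − 1 = -0.1357%
Ex-post: (1 + 0.0304)/(1 + 0.0515) − 1 = -2.0067%
Difference (ex-post − ex-ante) = -1.8710% → -0.01871.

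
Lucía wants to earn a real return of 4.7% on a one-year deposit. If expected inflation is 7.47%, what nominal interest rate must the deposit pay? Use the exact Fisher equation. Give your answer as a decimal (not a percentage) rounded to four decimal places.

0.1252

(1 + i) = (1 + r)(1 + π) = 1.04700 × 1.07470 = 1.1252109
i = 1.1252109 − 1, so the required nominal rate is 0.1252.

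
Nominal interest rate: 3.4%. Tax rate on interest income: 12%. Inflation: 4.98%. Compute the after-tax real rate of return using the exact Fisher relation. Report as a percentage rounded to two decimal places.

-1.89%

After-tax nominal return = 3.4% × (1 − 0.12) = 2.9920%.
1 + r = 1.02992 / 1.04980 = 0.981063
After-tax real rate = 0.981063 − 1 → -1.89%.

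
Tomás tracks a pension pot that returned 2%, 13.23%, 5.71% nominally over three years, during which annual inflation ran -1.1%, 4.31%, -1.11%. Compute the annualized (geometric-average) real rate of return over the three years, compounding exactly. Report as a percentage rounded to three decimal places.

6.170%

Compound the nominal returns: 1.0200 × 1.1323 × 1.0571 = 1.22089342.
Compound inflation: 0.9890 × 1.0431 × 0.9889 = 1.02017485.
Deflate: 1.22089342 / 1.02017485 = 1.19674918.
Annualized real rate = 1.19674918^(1/3) − 1 = 6.1698% → 6.170%.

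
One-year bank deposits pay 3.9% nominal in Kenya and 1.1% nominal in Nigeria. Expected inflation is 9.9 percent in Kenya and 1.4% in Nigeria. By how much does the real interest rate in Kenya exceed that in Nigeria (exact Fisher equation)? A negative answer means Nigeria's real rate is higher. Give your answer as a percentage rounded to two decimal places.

Kenya: (1 + 0.0390)/(1 + 0.0990) − 1 = -5.4595%
Nigeria: (1 + 0.0110)/(1 + 0.0140) − 1 = -0.2959%
Differential = -5.4595% − (-0.2959%) = -5.1637% → -5.16%.

-5.16%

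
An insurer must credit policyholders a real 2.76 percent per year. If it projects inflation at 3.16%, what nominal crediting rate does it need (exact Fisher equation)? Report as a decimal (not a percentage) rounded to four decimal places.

(1 + i) = (1 + r)(1 + π) = 1.02760 × 1.03160 = 1.06007216
i = 1.06007216 − 1, so the required nominal rate is 0.0601.

0.0601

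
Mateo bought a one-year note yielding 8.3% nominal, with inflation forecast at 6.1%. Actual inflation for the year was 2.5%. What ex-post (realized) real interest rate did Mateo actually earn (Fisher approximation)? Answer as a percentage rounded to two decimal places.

Ex-post: 8.3% − 2.5% = 5.800%
So the realized real rate is 5.80%.

5.80%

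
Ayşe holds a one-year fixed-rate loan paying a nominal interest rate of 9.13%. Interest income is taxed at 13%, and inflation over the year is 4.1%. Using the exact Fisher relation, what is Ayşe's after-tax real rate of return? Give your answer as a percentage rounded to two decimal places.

After-tax nominal return = 9.13% × (1 − 0.13) = 7.9431%.
1 + r = 1.079431 / 1.04100 = 1.036917
After-tax real rate = 1.036917 − 1 → 3.69%.

3.69%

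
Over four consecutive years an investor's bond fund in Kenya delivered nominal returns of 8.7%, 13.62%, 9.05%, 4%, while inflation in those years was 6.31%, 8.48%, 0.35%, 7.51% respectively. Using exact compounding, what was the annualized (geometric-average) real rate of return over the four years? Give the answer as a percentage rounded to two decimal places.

3.01%

Compound the nominal returns: 1.0870 × 1.1362 × 1.0905 × 1.0400 = 1.40069423.
Compound inflation: 1.0631 × 1.0848 × 1.0035 × 1.0751 = 1.24419953.
Deflate: 1.40069423 / 1.24419953 = 1.12577942.
Annualized real rate = 1.12577942^(1/4) − 1 = 3.0062% → 3.01%.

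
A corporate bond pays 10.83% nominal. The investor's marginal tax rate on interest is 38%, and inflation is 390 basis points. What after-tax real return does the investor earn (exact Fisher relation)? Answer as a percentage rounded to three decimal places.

2.709%

After-tax nominal return = 10.83% × (1 − 0.38) = 6.7146%.
1 + r = 1.067146 / 1.03900 = 1.027090
After-tax real rate = 1.027090 − 1 → 2.709%.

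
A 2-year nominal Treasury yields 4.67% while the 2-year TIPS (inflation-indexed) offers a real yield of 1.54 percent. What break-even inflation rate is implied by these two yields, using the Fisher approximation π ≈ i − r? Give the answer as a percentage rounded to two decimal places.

3.13%

π ≈ i − r = 4.67% − 1.54% → 3.13%.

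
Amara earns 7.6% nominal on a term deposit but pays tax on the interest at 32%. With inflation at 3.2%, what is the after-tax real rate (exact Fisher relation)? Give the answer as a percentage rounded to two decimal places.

1.91%

After-tax nominal return = 7.6% × (1 − 0.32) = 5.1680%.
1 + r = 1.05168 / 1.03200 = 1.019070
After-tax real rate = 1.019070 − 1 → 1.91%.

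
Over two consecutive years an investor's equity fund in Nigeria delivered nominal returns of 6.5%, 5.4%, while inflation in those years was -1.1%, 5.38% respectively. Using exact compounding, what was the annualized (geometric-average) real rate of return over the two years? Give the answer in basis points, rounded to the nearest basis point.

378 basis points

Compound the nominal returns: 1.0650 × 1.0540 = 1.12251000.
Compound inflation: 0.9890 × 1.0538 = 1.04220820.
Deflate: 1.12251000 / 1.04220820 = 1.07704967.
Annualized real rate = 1.07704967^(1/2) − 1 = 3.7810% → 378 basis points.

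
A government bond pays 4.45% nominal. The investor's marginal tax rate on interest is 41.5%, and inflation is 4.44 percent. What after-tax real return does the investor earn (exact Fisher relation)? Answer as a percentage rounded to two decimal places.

After-tax nominal return = 4.45% × (1 − 0.415) = 2.60325%.
1 + r = 1.0260325 / 1.04440 = 0.982413
After-tax real rate = 0.982413 − 1 → -1.76%.

-1.76%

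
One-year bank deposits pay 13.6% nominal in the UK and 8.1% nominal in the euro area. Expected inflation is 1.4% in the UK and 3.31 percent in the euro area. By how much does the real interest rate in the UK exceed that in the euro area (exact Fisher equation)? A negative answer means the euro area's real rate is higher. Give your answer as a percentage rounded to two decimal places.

The UK: (1 + 0.1360)/(1 + 0.0140) − 1 = 12.03156%
The euro area: (1 + 0.0810)/(1 + 0.0331) − 1 = 4.63653%
Differential = 12.03156% − 4.63653% = 7.39503% → 7.40%.

7.40%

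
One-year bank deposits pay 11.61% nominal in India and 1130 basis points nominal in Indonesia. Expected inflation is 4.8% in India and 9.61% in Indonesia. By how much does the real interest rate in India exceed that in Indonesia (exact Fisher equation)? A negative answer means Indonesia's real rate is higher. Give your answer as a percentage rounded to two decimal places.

4.96%

India: (1 + 0.1161)/(1 + 0.0480) − 1 = 6.4981%
Indonesia: (1 + 0.1130)/(1 + 0.0961) − 1 = 1.5418%
Differential = 6.4981% − 1.5418% = 4.9563% → 4.96%.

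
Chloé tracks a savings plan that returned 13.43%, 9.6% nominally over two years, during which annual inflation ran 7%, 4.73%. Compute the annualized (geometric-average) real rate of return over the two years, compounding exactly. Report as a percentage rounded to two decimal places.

Nominal growth factor = 1.1343 × 1.0960 = 1.24319280
Price-level growth factor = 1.0700 × 1.0473 = 1.12061100
Real growth factor = 1.24319280 / 1.12061100 = 1.10938836
Annualized real rate = 1.10938836^(1/2) − 1 = 5.3275% → 5.33%.

5.33%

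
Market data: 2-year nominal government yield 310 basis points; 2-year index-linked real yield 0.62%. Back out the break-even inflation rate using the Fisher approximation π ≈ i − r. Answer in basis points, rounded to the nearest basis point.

π ≈ i − r = 3.1% − 0.62% → 248 basis points.

248 basis points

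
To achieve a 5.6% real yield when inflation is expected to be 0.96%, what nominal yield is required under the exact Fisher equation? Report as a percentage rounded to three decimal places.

(1 + i) = (1 + r)(1 + π) = 1.05600 × 1.00960 = 1.0661376
i = 1.0661376 − 1, so the required nominal rate is 6.614%.

6.614%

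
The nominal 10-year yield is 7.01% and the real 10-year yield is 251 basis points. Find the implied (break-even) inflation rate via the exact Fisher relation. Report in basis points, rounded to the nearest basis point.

(1 + π) = (1 + i)/(1 + r) = 1.07010 / 1.02510 = 1.043898
Break-even inflation = 1.043898 − 1 → 439 basis points.

439 basis points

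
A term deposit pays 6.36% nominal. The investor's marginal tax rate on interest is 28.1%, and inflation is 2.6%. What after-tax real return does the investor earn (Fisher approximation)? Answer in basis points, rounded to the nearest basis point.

After-tax nominal return = 6.36% × (1 − 0.281) = 4.57284%.
r ≈ 4.57284% − 2.6% → 197 basis points.

197 basis points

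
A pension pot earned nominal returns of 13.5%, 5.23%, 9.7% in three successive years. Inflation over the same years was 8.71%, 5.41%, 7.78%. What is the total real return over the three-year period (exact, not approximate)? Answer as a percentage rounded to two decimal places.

6.08%

Compound the nominal returns: 1.1350 × 1.0523 × 1.0970 = 1.310213.
Compound inflation: 1.0871 × 1.0541 × 1.0778 = 1.235064.
Deflate: 1.310213 / 1.235064 = 1.060847.
Total real return = 1.060847 − 1 → 6.08%.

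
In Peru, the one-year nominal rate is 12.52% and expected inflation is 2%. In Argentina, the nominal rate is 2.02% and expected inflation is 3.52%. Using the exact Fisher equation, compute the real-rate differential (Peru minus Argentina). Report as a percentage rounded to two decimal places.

Peru: (1 + 0.1252)/(1 + 0.0200) − 1 = 10.3137%
Argentina: (1 + 0.0202)/(1 + 0.0352) − 1 = -1.4490%
Differential = 10.3137% − (-1.4490%) = 11.7627% → 11.76%.

11.76%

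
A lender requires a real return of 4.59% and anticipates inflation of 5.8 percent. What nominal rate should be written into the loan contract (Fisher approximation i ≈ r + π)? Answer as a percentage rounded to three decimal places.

10.390%

i ≈ r + π = 4.59% + 5.8% = 10.390%.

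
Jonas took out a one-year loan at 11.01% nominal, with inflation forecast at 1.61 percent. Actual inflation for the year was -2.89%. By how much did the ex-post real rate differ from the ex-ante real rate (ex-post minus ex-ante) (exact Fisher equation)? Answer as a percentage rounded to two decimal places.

5.06%

Ex-ante: (1 + 0.1101)/(1 + 0.0161) − 1 = 9.2511%
Ex-post: (1 + 0.1101)/(1 − 0.0289) − 1 = 14.3137%
Difference (ex-post − ex-ante) = 5.0626% → 5.06%.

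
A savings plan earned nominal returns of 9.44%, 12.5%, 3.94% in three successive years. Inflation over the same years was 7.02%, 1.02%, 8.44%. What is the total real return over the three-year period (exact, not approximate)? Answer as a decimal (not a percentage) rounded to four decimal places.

Nominal growth factor = 1.0944 × 1.1250 × 1.0394 = 1.279709
Price-level growth factor = 1.0702 × 1.0102 × 1.0844 = 1.172362
Real growth factor = 1.279709 / 1.172362 = 1.091565
Total real return = 1.091565 − 1 → 0.0916.

0.0916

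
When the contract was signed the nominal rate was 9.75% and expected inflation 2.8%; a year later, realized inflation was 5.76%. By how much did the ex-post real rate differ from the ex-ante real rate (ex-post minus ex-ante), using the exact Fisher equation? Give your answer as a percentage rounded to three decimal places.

-2.988%

Ex-ante: (1 + 0.0975)/(1 + 0.0280) − 1 = 6.7607%
Ex-post: (1 + 0.0975)/(1 + 0.0576) − 1 = 3.7727%
Difference (ex-post − ex-ante) = -2.9880% → -2.988%.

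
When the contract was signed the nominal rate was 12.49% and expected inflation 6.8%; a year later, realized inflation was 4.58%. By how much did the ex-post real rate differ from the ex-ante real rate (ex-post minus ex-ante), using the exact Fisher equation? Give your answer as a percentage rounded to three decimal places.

Ex-ante: (1 + 0.1249)/(1 + 0.0680) − 1 = 5.3277%
Ex-post: (1 + 0.1249)/(1 + 0.0458) − 1 = 7.5636%
Difference (ex-post − ex-ante) = 2.2359% → 2.236%.

2.236%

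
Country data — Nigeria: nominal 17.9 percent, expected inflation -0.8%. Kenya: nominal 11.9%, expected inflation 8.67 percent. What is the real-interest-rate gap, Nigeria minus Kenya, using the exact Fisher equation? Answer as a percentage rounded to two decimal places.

15.88%

Nigeria: (1 + 0.1790)/(1 − 0.0080) − 1 = 18.8508%
Kenya: (1 + 0.1190)/(1 + 0.0867) − 1 = 2.9723%
Differential = 18.8508% − 2.9723% = 15.8785% → 15.88%.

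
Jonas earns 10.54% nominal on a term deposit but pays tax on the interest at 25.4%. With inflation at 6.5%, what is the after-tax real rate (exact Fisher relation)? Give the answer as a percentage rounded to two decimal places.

1.28%

After-tax nominal return = 10.54% × (1 − 0.254) = 7.86284%.
1 + r = 1.0786284 / 1.06500 = 1.012797
After-tax real rate = 1.012797 − 1 → 1.28%.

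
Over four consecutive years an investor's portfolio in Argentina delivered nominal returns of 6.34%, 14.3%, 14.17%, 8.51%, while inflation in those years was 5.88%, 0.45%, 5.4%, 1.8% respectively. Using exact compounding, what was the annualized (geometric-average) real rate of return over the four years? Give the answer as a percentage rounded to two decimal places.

Compound the nominal returns: 1.0634 × 1.1430 × 1.1417 × 1.0851 = 1.50579084.
Compound inflation: 1.0588 × 1.0045 × 1.0540 × 1.0180 = 1.14117504.
Deflate: 1.50579084 / 1.14117504 = 1.31950910.
Annualized real rate = 1.31950910^(1/4) − 1 = 7.1774% → 7.18%.

7.18%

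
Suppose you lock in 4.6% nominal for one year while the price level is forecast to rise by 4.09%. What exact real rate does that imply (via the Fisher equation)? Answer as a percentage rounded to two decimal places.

1 + r = 1.04600 / 1.04090 = 1.004900
r = 1.004900 − 1 = 0.4900%, i.e. 0.49%.

0.49%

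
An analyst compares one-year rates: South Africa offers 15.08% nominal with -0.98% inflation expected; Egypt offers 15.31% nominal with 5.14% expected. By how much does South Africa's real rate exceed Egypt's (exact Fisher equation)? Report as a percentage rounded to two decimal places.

South Africa: (1 + 0.1508)/(1 − 0.0098) − 1 = 16.2189%
Egypt: (1 + 0.1531)/(1 + 0.0514) − 1 = 9.6728%
Differential = 16.2189% − 9.6728% = 6.5461% → 6.55%.

6.55%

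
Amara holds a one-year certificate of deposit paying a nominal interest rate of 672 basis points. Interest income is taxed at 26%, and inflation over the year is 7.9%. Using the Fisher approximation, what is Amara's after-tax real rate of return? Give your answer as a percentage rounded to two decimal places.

-2.93%

After-tax nominal return = 6.72% × (1 − 0.26) = 4.9728%.
r ≈ 4.9728% − 7.9% → -2.93%.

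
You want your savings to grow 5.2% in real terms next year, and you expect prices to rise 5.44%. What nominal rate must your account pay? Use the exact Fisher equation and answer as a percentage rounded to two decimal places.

10.92%

(1 + i) = (1 + r)(1 + π) = 1.05200 × 1.05440 = 1.1092288
i = 1.1092288 − 1, so the required nominal rate is 10.92%.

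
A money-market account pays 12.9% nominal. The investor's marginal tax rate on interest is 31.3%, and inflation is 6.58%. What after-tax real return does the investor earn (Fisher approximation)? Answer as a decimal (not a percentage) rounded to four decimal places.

After-tax nominal return = 12.9% × (1 − 0.313) = 8.8623%.
r ≈ 8.8623% − 6.58% → 0.0228.

0.0228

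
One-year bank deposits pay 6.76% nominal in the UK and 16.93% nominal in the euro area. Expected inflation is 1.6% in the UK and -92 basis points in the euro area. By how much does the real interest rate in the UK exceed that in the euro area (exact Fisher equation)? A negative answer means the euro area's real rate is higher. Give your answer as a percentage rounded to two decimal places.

-12.94%

The UK: (1 + 0.0676)/(1 + 0.0160) − 1 = 5.0787%
The euro area: (1 + 0.1693)/(1 − 0.0092) − 1 = 18.0157%
Differential = 5.0787% − 18.0157% = -12.9370% → -12.94%.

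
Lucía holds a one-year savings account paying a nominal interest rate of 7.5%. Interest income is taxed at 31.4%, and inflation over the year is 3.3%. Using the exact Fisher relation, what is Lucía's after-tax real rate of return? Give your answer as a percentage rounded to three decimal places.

1.786%

After-tax nominal return = 7.5% × (1 − 0.314) = 5.1450%.
1 + r = 1.05145 / 1.03300 = 1.017861
After-tax real rate = 1.017861 − 1 → 1.786%.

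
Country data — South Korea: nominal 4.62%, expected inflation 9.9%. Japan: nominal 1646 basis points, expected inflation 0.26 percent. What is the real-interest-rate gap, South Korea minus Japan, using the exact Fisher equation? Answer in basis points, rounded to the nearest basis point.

South Korea: (1 + 0.0462)/(1 + 0.0990) − 1 = -4.8044%
Japan: (1 + 0.1646)/(1 + 0.0026) − 1 = 16.1580%
Differential = -4.8044% − 16.1580% = -20.9624% → -2096 basis points.

-2096 basis points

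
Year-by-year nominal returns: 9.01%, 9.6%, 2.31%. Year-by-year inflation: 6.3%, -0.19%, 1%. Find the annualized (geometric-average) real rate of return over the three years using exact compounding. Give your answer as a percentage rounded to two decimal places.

4.49%

Compound the nominal returns: 1.0901 × 1.0960 × 1.0231 = 1.22234832.
Compound inflation: 1.0630 × 0.9981 × 1.0100 = 1.07159010.
Deflate: 1.22234832 / 1.07159010 = 1.14068645.
Annualized real rate = 1.14068645^(1/3) − 1 = 4.4854% → 4.49%.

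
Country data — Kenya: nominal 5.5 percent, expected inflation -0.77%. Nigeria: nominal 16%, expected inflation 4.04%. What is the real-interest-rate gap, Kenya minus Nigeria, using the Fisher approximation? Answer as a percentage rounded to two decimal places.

Kenya: 5.5% − (-0.77%) = 6.270%
Nigeria: 16% − 4.04% = 11.960%
Differential = -5.690% → -5.69%.

-5.69%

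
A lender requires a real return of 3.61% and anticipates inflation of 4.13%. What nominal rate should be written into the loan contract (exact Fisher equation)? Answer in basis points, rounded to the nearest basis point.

789 basis points

(1 + i) = (1 + r)(1 + π) = 1.03610 × 1.04130 = 1.07889093
i = 1.07889093 − 1, so the required nominal rate is 789 basis points.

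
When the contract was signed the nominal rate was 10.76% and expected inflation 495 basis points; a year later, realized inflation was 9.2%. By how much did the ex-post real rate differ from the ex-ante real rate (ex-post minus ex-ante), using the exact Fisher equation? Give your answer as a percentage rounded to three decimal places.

Ex-ante: (1 + 0.1076)/(1 + 0.0495) − 1 = 5.5360%
Ex-post: (1 + 0.1076)/(1 + 0.0920) − 1 = 1.4286%
Difference (ex-post − ex-ante) = -4.1074% → -4.107%.

-4.107%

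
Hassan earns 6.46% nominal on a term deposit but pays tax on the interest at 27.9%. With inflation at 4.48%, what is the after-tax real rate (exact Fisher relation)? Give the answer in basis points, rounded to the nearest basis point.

After-tax nominal return = 6.46% × (1 − 0.279) = 4.65766%.
1 + r = 1.0465766 / 1.04480 = 1.001700
After-tax real rate = 1.001700 − 1 → 17 basis points.

17 basis points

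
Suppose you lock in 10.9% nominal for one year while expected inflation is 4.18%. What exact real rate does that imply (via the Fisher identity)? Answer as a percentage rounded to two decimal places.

6.45%

By the Fisher identity, 1 + r = (1 + i)/(1 + π).
1 + r = 1.10900 / 1.04180 = 1.064504
r = 1.064504 − 1 = 6.4504%, i.e. 6.45%.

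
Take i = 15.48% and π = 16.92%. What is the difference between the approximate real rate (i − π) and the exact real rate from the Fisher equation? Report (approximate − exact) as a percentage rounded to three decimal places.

-0.208%

Approximate: r ≈ 15.480% − 16.920% = -1.4400%
Exact: (1 + 0.1548)/(1 + 0.1692) − 1 = -1.2316%
Error = -1.4400% − (-1.2316%) = -0.2084% → -0.208%.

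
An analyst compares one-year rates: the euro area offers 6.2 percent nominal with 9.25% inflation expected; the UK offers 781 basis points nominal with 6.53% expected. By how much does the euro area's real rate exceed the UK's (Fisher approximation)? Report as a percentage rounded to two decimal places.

The euro area: 6.2% − 9.25% = -3.050%
The UK: 7.81% − 6.53% = 1.280%
Differential = -4.330% → -4.33%.

-4.33%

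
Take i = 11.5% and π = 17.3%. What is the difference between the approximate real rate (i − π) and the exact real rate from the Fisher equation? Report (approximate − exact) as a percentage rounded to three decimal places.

-0.855%

Approximate: r ≈ 11.500% − 17.300% = -5.8000%
Exact: (1 + 0.1150)/(1 + 0.1730) − 1 = -4.9446%
Error = -5.8000% − (-4.9446%) = -0.8554% → -0.855%.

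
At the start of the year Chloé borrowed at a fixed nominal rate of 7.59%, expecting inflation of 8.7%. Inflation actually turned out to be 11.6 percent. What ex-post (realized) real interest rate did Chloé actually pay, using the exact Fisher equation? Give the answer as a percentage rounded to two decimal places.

Ex-post: (1 + 0.0759)/(1 + 0.1160) − 1 = -3.5932%
So the realized real rate is -3.59%.

-3.59%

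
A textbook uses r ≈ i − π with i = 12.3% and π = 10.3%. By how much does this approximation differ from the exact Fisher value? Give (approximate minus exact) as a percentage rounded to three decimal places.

Approximate: r ≈ 12.300% − 10.300% = 2.0000%
Exact: (1 + 0.1230)/(1 + 0.1030) − 1 = 1.8132%
Error = 2.0000% − 1.8132% = 0.1868% → 0.187%.

0.187%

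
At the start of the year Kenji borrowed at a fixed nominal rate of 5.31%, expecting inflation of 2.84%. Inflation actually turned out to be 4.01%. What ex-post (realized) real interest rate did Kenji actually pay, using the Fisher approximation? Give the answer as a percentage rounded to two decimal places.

1.30%

Ex-post: 5.31% − 4.01% = 1.300%
So the realized real rate is 1.30%.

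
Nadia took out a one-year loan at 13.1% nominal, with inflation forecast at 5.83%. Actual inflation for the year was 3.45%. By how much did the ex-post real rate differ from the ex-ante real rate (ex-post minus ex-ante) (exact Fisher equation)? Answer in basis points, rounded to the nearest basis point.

246 basis points

Ex-ante: (1 + 0.1310)/(1 + 0.0583) − 1 = 6.8695%
Ex-post: (1 + 0.1310)/(1 + 0.0345) − 1 = 9.3282%
Difference (ex-post − ex-ante) = 2.4587% → 246 basis points.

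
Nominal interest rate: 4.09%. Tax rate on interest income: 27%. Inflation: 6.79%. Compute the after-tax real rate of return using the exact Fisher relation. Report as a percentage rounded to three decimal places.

-3.562%

After-tax nominal return = 4.09% × (1 − 0.27) = 2.9857%.
1 + r = 1.029857 / 1.06790 = 0.964376
After-tax real rate = 0.964376 − 1 → -3.562%.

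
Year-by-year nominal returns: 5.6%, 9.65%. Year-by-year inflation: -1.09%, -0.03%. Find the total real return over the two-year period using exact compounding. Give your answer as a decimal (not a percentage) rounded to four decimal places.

Compound the nominal returns: 1.0560 × 1.0965 = 1.157904.
Compound inflation: 0.9891 × 0.9997 = 0.988803.
Deflate: 1.157904 / 0.988803 = 1.171016.
Total real return = 1.171016 − 1 → 0.1710.

0.1710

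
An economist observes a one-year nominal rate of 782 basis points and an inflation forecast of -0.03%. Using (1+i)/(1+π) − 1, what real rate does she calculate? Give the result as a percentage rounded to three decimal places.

By the Fisher equation, 1 + r = (1 + i)/(1 + π).
1 + r = 1.07820 / 0.99970 = 1.078524
r = 1.078524 − 1 = 7.8524%, i.e. 7.852%.

7.852%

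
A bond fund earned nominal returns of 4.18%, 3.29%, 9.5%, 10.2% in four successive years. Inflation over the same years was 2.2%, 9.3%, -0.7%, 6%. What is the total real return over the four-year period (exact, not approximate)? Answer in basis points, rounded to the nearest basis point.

Nominal growth factor = 1.0418 × 1.0329 × 1.0950 × 1.1020 = 1.298489
Price-level growth factor = 1.0220 × 1.0930 × 0.9930 × 1.0600 = 1.175780
Real growth factor = 1.298489 / 1.175780 = 1.104364
Total real return = 1.104364 − 1 → 1044 basis points.

1044 basis points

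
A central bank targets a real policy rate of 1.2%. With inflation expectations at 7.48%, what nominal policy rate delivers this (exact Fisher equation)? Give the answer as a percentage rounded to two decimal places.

(1 + i) = (1 + r)(1 + π) = 1.01200 × 1.07480 = 1.0876976
i = 1.0876976 − 1, so the required nominal rate is 8.77%.

8.77%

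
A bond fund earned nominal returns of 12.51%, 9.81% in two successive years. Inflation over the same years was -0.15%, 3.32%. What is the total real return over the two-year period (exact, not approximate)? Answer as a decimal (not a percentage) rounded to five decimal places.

0.19757

Compound the nominal returns: 1.1251 × 1.0981 = 1.235472.
Compound inflation: 0.9985 × 1.0332 = 1.031650.
Deflate: 1.235472 / 1.031650 = 1.197569.
Total real return = 1.197569 − 1 → 0.19757.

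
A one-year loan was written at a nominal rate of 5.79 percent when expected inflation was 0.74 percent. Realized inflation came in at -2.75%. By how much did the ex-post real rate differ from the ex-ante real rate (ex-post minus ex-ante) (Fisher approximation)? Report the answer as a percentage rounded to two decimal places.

Ex-ante: 5.79% − 0.74% = 5.050%
Ex-post: 5.79% − (-2.75%) = 8.540%
Difference (ex-post − ex-ante) = 3.4900% → 3.49%.

3.49%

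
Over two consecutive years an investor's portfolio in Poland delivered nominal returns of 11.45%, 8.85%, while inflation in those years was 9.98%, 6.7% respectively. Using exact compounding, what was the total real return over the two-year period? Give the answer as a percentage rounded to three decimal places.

3.379%

Nominal growth factor = 1.1145 × 1.0885 = 1.2131333
Price-level growth factor = 1.0998 × 1.0670 = 1.1734866
Real growth factor = 1.2131333 / 1.1734866 = 1.0337853
Total real return = 1.0337853 − 1 → 3.379%.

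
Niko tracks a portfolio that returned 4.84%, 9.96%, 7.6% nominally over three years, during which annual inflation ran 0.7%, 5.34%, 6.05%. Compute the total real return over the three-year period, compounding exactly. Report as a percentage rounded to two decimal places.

10.27%

Nominal growth factor = 1.0484 × 1.0996 × 1.0760 = 1.240435
Price-level growth factor = 1.0070 × 1.0534 × 1.0605 = 1.124951
Real growth factor = 1.240435 / 1.124951 = 1.102657
Total real return = 1.102657 − 1 → 10.27%.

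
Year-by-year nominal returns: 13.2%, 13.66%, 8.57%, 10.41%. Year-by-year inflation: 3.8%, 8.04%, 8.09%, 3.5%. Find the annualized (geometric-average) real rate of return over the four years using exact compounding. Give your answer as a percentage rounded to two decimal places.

5.30%

Compound the nominal returns: 1.1320 × 1.1366 × 1.0857 × 1.1041 = 1.54231231.
Compound inflation: 1.0380 × 1.0804 × 1.0809 × 1.0350 = 1.25460726.
Deflate: 1.54231231 / 1.25460726 = 1.22931882.
Annualized real rate = 1.22931882^(1/4) − 1 = 5.2970% → 5.30%.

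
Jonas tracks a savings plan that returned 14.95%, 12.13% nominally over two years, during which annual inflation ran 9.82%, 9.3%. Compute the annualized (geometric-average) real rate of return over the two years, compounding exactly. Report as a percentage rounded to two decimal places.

3.63%

Nominal growth factor = 1.1495 × 1.1213 = 1.288934350
Price-level growth factor = 1.0982 × 1.0930 = 1.200332600
Real growth factor = 1.288934350 / 1.200332600 = 1.073814333
Annualized real rate = 1.073814333^(1/2) − 1 = 3.62501% → 3.63%.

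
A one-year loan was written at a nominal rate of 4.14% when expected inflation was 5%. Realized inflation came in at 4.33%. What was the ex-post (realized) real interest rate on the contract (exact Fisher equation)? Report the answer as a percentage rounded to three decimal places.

-0.182%

Ex-post: (1 + 0.0414)/(1 + 0.0433) − 1 = -0.1821%
So the realized real rate is -0.182%.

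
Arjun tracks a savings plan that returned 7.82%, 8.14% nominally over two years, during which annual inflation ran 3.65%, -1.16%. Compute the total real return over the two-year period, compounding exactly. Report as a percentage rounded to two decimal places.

Compound the nominal returns: 1.0782 × 1.0814 = 1.165965.
Compound inflation: 1.0365 × 0.9884 = 1.024477.
Deflate: 1.165965 / 1.024477 = 1.138108.
Total real return = 1.138108 − 1 → 13.81%.

13.81%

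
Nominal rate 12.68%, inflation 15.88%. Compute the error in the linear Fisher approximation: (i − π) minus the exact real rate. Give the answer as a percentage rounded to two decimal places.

-0.44%

Approximate: r ≈ 12.680% − 15.880% = -3.2000%
Exact: (1 + 0.1268)/(1 + 0.1588) − 1 = -2.7615%
Error = -3.2000% − (-2.7615%) = -0.4385% → -0.44%.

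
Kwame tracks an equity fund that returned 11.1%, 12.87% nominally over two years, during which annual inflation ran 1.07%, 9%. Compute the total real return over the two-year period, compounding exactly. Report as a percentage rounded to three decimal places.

13.827%

Nominal growth factor = 1.1110 × 1.1287 = 1.253986
Price-level growth factor = 1.0107 × 1.0900 = 1.101663
Real growth factor = 1.253986 / 1.101663 = 1.138266
Total real return = 1.138266 − 1 → 13.827%.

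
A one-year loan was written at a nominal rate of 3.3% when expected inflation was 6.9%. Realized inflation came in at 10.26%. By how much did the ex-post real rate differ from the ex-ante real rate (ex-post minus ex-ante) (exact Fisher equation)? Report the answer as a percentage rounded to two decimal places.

-2.94%

Ex-ante: (1 + 0.0330)/(1 + 0.0690) − 1 = -3.3676%
Ex-post: (1 + 0.0330)/(1 + 0.1026) − 1 = -6.3124%
Difference (ex-post − ex-ante) = -2.9447% → -2.94%.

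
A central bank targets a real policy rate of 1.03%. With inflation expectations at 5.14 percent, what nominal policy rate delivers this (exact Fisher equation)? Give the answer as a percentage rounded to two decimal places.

6.22%

(1 + i) = (1 + r)(1 + π) = 1.01030 × 1.05140 = 1.06222942
i = 1.06222942 − 1, so the required nominal rate is 6.22%.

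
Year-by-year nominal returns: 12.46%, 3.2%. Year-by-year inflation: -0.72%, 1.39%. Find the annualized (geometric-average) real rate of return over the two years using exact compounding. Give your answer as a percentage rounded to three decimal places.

7.377%

Compound the nominal returns: 1.1246 × 1.0320 = 1.16058720.
Compound inflation: 0.9928 × 1.0139 = 1.00659992.
Deflate: 1.16058720 / 1.00659992 = 1.15297764.
Annualized real rate = 1.15297764^(1/2) − 1 = 7.3768% → 7.377%.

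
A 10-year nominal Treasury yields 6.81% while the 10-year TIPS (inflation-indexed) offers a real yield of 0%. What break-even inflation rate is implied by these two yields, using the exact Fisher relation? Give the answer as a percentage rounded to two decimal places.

6.81%

(1 + π) = (1 + i)/(1 + r) = 1.06810 / 1.00000 = 1.068100
Break-even inflation = 1.068100 − 1 → 6.81%.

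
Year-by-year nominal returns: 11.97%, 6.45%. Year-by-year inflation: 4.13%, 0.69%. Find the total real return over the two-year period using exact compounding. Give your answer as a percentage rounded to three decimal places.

Nominal growth factor = 1.1197 × 1.0645 = 1.191921
Price-level growth factor = 1.0413 × 1.0069 = 1.048485
Real growth factor = 1.191921 / 1.048485 = 1.136803
Total real return = 1.136803 − 1 → 13.680%.

13.680%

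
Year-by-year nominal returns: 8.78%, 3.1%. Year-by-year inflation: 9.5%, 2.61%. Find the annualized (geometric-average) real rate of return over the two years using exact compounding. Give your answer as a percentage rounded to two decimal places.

Compound the nominal returns: 1.0878 × 1.0310 = 1.12152180.
Compound inflation: 1.0950 × 1.0261 = 1.12357950.
Deflate: 1.12152180 / 1.12357950 = 0.99816862.
Annualized real rate = 0.99816862^(1/2) − 1 = -0.0916% → -0.09%.

-0.09%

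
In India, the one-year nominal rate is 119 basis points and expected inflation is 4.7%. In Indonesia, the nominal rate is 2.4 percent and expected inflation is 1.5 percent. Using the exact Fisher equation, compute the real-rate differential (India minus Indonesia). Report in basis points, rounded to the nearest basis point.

India: (1 + 0.0119)/(1 + 0.0470) − 1 = -3.3524%
Indonesia: (1 + 0.0240)/(1 + 0.0150) − 1 = 0.8867%
Differential = -3.3524% − 0.8867% = -4.2391% → -424 basis points.

-424 basis points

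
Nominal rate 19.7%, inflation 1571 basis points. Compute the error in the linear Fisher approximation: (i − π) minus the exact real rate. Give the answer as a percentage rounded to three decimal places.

Approximate: r ≈ 19.700% − 15.710% = 3.9900%
Exact: (1 + 0.1970)/(1 + 0.1571) − 1 = 3.4483%
Error = 3.9900% − 3.4483% = 0.5417% → 0.542%.

0.542%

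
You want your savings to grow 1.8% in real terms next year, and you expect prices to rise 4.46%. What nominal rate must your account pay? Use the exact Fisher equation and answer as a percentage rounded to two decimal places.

6.34%

(1 + i) = (1 + r)(1 + π) = 1.01800 × 1.04460 = 1.0634028
i = 1.0634028 − 1, so the required nominal rate is 6.34%.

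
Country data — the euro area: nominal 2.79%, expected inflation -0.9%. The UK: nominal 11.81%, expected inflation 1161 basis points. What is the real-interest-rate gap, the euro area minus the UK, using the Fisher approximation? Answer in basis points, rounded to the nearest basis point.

The euro area: 2.79% − (-0.9%) = 3.690%
The UK: 11.81% − 11.61% = 0.200%
Differential = 3.490% → 349 basis points.

349 basis points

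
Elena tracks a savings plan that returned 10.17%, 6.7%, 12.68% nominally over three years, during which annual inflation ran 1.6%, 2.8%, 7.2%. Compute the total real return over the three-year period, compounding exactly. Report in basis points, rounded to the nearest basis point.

Compound the nominal returns: 1.1017 × 1.0670 × 1.1268 = 1.324569.
Compound inflation: 1.0160 × 1.0280 × 1.0720 = 1.119648.
Deflate: 1.324569 / 1.119648 = 1.183022.
Total real return = 1.183022 − 1 → 1830 basis points.

1830 basis points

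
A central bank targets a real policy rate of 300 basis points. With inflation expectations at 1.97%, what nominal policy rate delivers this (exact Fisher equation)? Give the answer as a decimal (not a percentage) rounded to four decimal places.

0.0503

(1 + i) = (1 + r)(1 + π) = 1.03000 × 1.01970 = 1.050291
i = 1.050291 − 1, so the required nominal rate is 0.0503.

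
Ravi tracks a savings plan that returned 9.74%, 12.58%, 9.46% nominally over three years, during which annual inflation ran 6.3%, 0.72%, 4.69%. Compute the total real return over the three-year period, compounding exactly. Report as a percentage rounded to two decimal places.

20.65%

Nominal growth factor = 1.0974 × 1.1258 × 1.0946 = 1.352327
Price-level growth factor = 1.0630 × 1.0072 × 1.0469 = 1.120867
Real growth factor = 1.352327 / 1.120867 = 1.206500
Total real return = 1.206500 − 1 → 20.65%.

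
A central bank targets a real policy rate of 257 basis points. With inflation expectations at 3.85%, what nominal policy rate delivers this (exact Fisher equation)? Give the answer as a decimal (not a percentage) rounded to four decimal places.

(1 + i) = (1 + r)(1 + π) = 1.02570 × 1.03850 = 1.06518945
i = 1.06518945 − 1, so the required nominal rate is 0.0652.

0.0652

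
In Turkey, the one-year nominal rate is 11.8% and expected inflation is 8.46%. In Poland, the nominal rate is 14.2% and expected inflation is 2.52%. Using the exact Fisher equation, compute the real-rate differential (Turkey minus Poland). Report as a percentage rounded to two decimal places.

-8.31%

Turkey: (1 + 0.1180)/(1 + 0.0846) − 1 = 3.0795%
Poland: (1 + 0.1420)/(1 + 0.0252) − 1 = 11.3929%
Differential = 3.0795% − 11.3929% = -8.3134% → -8.31%.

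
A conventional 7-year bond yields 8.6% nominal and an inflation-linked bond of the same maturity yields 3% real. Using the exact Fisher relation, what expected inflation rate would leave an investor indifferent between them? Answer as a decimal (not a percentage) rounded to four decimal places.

(1 + π) = (1 + i)/(1 + r) = 1.08600 / 1.03000 = 1.054369
Break-even inflation = 1.054369 − 1 → 0.0544.

0.0544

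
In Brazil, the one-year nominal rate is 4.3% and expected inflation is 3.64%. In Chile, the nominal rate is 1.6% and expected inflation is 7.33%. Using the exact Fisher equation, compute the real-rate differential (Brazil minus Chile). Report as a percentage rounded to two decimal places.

Brazil: (1 + 0.0430)/(1 + 0.0364) − 1 = 0.6368%
Chile: (1 + 0.0160)/(1 + 0.0733) − 1 = -5.3387%
Differential = 0.6368% − (-5.3387%) = 5.9755% → 5.98%.

5.98%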